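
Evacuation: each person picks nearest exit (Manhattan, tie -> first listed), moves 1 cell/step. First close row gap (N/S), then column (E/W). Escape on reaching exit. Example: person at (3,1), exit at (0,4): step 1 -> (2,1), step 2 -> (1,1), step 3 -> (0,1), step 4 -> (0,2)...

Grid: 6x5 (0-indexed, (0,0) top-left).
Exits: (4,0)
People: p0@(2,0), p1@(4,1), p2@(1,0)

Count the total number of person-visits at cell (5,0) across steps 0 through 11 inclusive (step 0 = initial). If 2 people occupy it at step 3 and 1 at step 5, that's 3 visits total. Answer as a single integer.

Step 0: p0@(2,0) p1@(4,1) p2@(1,0) -> at (5,0): 0 [-], cum=0
Step 1: p0@(3,0) p1@ESC p2@(2,0) -> at (5,0): 0 [-], cum=0
Step 2: p0@ESC p1@ESC p2@(3,0) -> at (5,0): 0 [-], cum=0
Step 3: p0@ESC p1@ESC p2@ESC -> at (5,0): 0 [-], cum=0
Total visits = 0

Answer: 0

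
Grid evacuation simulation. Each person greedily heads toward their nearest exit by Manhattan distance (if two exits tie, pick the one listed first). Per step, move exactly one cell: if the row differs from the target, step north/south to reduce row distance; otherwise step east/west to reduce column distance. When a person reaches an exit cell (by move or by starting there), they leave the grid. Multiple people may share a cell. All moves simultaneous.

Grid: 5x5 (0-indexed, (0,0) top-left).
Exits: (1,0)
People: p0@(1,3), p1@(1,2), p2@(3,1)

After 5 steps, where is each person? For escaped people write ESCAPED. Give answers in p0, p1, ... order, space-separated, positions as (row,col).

Step 1: p0:(1,3)->(1,2) | p1:(1,2)->(1,1) | p2:(3,1)->(2,1)
Step 2: p0:(1,2)->(1,1) | p1:(1,1)->(1,0)->EXIT | p2:(2,1)->(1,1)
Step 3: p0:(1,1)->(1,0)->EXIT | p1:escaped | p2:(1,1)->(1,0)->EXIT

ESCAPED ESCAPED ESCAPED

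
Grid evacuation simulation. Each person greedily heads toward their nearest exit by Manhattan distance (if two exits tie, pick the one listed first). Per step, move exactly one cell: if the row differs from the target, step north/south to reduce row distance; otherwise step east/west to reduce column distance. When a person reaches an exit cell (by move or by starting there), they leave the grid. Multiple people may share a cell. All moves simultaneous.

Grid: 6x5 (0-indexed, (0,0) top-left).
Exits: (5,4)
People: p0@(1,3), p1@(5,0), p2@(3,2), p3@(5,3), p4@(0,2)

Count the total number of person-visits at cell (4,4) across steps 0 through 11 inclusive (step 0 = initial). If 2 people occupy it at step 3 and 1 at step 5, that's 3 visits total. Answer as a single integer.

Step 0: p0@(1,3) p1@(5,0) p2@(3,2) p3@(5,3) p4@(0,2) -> at (4,4): 0 [-], cum=0
Step 1: p0@(2,3) p1@(5,1) p2@(4,2) p3@ESC p4@(1,2) -> at (4,4): 0 [-], cum=0
Step 2: p0@(3,3) p1@(5,2) p2@(5,2) p3@ESC p4@(2,2) -> at (4,4): 0 [-], cum=0
Step 3: p0@(4,3) p1@(5,3) p2@(5,3) p3@ESC p4@(3,2) -> at (4,4): 0 [-], cum=0
Step 4: p0@(5,3) p1@ESC p2@ESC p3@ESC p4@(4,2) -> at (4,4): 0 [-], cum=0
Step 5: p0@ESC p1@ESC p2@ESC p3@ESC p4@(5,2) -> at (4,4): 0 [-], cum=0
Step 6: p0@ESC p1@ESC p2@ESC p3@ESC p4@(5,3) -> at (4,4): 0 [-], cum=0
Step 7: p0@ESC p1@ESC p2@ESC p3@ESC p4@ESC -> at (4,4): 0 [-], cum=0
Total visits = 0

Answer: 0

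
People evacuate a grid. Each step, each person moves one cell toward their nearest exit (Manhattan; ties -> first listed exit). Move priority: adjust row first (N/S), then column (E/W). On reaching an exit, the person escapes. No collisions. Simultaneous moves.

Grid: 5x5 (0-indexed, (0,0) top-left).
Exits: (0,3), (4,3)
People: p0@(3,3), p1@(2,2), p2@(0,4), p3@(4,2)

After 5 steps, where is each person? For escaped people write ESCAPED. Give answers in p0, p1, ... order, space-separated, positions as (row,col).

Step 1: p0:(3,3)->(4,3)->EXIT | p1:(2,2)->(1,2) | p2:(0,4)->(0,3)->EXIT | p3:(4,2)->(4,3)->EXIT
Step 2: p0:escaped | p1:(1,2)->(0,2) | p2:escaped | p3:escaped
Step 3: p0:escaped | p1:(0,2)->(0,3)->EXIT | p2:escaped | p3:escaped

ESCAPED ESCAPED ESCAPED ESCAPED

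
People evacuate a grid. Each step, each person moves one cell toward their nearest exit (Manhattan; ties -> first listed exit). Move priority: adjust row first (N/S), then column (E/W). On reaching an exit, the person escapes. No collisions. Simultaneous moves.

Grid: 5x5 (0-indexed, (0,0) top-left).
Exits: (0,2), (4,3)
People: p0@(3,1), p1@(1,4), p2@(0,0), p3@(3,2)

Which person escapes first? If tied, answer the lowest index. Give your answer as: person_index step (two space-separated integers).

Answer: 2 2

Derivation:
Step 1: p0:(3,1)->(4,1) | p1:(1,4)->(0,4) | p2:(0,0)->(0,1) | p3:(3,2)->(4,2)
Step 2: p0:(4,1)->(4,2) | p1:(0,4)->(0,3) | p2:(0,1)->(0,2)->EXIT | p3:(4,2)->(4,3)->EXIT
Step 3: p0:(4,2)->(4,3)->EXIT | p1:(0,3)->(0,2)->EXIT | p2:escaped | p3:escaped
Exit steps: [3, 3, 2, 2]
First to escape: p2 at step 2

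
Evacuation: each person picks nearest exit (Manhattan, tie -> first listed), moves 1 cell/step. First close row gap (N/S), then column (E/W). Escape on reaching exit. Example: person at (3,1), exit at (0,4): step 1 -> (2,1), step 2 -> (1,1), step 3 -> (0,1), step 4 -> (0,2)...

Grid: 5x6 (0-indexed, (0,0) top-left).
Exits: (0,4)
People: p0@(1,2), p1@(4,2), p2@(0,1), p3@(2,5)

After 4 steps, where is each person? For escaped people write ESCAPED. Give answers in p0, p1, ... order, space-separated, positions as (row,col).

Step 1: p0:(1,2)->(0,2) | p1:(4,2)->(3,2) | p2:(0,1)->(0,2) | p3:(2,5)->(1,5)
Step 2: p0:(0,2)->(0,3) | p1:(3,2)->(2,2) | p2:(0,2)->(0,3) | p3:(1,5)->(0,5)
Step 3: p0:(0,3)->(0,4)->EXIT | p1:(2,2)->(1,2) | p2:(0,3)->(0,4)->EXIT | p3:(0,5)->(0,4)->EXIT
Step 4: p0:escaped | p1:(1,2)->(0,2) | p2:escaped | p3:escaped

ESCAPED (0,2) ESCAPED ESCAPED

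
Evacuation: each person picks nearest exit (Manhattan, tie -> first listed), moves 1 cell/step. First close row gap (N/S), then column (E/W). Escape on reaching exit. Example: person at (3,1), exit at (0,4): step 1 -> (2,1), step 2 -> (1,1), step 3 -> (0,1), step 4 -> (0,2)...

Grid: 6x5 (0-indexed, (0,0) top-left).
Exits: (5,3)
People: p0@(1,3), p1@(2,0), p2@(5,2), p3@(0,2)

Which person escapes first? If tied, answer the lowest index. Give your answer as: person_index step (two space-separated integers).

Step 1: p0:(1,3)->(2,3) | p1:(2,0)->(3,0) | p2:(5,2)->(5,3)->EXIT | p3:(0,2)->(1,2)
Step 2: p0:(2,3)->(3,3) | p1:(3,0)->(4,0) | p2:escaped | p3:(1,2)->(2,2)
Step 3: p0:(3,3)->(4,3) | p1:(4,0)->(5,0) | p2:escaped | p3:(2,2)->(3,2)
Step 4: p0:(4,3)->(5,3)->EXIT | p1:(5,0)->(5,1) | p2:escaped | p3:(3,2)->(4,2)
Step 5: p0:escaped | p1:(5,1)->(5,2) | p2:escaped | p3:(4,2)->(5,2)
Step 6: p0:escaped | p1:(5,2)->(5,3)->EXIT | p2:escaped | p3:(5,2)->(5,3)->EXIT
Exit steps: [4, 6, 1, 6]
First to escape: p2 at step 1

Answer: 2 1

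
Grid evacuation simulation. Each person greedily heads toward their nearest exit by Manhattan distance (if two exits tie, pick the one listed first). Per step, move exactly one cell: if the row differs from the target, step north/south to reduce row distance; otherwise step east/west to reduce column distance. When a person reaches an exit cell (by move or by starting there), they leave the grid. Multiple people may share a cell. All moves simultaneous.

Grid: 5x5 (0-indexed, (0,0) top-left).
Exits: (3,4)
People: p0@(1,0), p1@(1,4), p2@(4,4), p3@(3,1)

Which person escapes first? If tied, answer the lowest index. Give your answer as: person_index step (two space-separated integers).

Step 1: p0:(1,0)->(2,0) | p1:(1,4)->(2,4) | p2:(4,4)->(3,4)->EXIT | p3:(3,1)->(3,2)
Step 2: p0:(2,0)->(3,0) | p1:(2,4)->(3,4)->EXIT | p2:escaped | p3:(3,2)->(3,3)
Step 3: p0:(3,0)->(3,1) | p1:escaped | p2:escaped | p3:(3,3)->(3,4)->EXIT
Step 4: p0:(3,1)->(3,2) | p1:escaped | p2:escaped | p3:escaped
Step 5: p0:(3,2)->(3,3) | p1:escaped | p2:escaped | p3:escaped
Step 6: p0:(3,3)->(3,4)->EXIT | p1:escaped | p2:escaped | p3:escaped
Exit steps: [6, 2, 1, 3]
First to escape: p2 at step 1

Answer: 2 1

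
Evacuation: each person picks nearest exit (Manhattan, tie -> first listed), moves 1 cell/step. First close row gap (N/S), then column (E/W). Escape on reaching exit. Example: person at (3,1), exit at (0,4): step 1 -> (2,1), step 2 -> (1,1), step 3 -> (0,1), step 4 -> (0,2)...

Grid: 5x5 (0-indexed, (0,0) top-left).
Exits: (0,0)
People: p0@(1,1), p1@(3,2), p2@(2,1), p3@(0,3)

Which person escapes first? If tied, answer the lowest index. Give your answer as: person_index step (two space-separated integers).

Answer: 0 2

Derivation:
Step 1: p0:(1,1)->(0,1) | p1:(3,2)->(2,2) | p2:(2,1)->(1,1) | p3:(0,3)->(0,2)
Step 2: p0:(0,1)->(0,0)->EXIT | p1:(2,2)->(1,2) | p2:(1,1)->(0,1) | p3:(0,2)->(0,1)
Step 3: p0:escaped | p1:(1,2)->(0,2) | p2:(0,1)->(0,0)->EXIT | p3:(0,1)->(0,0)->EXIT
Step 4: p0:escaped | p1:(0,2)->(0,1) | p2:escaped | p3:escaped
Step 5: p0:escaped | p1:(0,1)->(0,0)->EXIT | p2:escaped | p3:escaped
Exit steps: [2, 5, 3, 3]
First to escape: p0 at step 2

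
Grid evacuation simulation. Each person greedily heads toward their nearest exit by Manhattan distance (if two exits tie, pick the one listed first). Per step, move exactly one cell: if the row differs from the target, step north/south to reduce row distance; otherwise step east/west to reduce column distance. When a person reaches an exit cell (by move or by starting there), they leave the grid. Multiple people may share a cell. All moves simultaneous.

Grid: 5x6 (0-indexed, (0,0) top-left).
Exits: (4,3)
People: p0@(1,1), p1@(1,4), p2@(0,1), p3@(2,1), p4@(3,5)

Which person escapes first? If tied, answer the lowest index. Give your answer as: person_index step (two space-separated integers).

Step 1: p0:(1,1)->(2,1) | p1:(1,4)->(2,4) | p2:(0,1)->(1,1) | p3:(2,1)->(3,1) | p4:(3,5)->(4,5)
Step 2: p0:(2,1)->(3,1) | p1:(2,4)->(3,4) | p2:(1,1)->(2,1) | p3:(3,1)->(4,1) | p4:(4,5)->(4,4)
Step 3: p0:(3,1)->(4,1) | p1:(3,4)->(4,4) | p2:(2,1)->(3,1) | p3:(4,1)->(4,2) | p4:(4,4)->(4,3)->EXIT
Step 4: p0:(4,1)->(4,2) | p1:(4,4)->(4,3)->EXIT | p2:(3,1)->(4,1) | p3:(4,2)->(4,3)->EXIT | p4:escaped
Step 5: p0:(4,2)->(4,3)->EXIT | p1:escaped | p2:(4,1)->(4,2) | p3:escaped | p4:escaped
Step 6: p0:escaped | p1:escaped | p2:(4,2)->(4,3)->EXIT | p3:escaped | p4:escaped
Exit steps: [5, 4, 6, 4, 3]
First to escape: p4 at step 3

Answer: 4 3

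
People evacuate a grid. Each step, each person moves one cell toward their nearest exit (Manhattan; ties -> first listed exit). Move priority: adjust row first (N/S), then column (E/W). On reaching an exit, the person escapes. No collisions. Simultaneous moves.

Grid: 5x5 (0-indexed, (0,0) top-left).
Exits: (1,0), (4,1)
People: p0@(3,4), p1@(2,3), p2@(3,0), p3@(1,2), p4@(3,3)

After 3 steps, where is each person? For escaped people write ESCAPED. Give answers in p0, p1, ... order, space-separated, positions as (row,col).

Step 1: p0:(3,4)->(4,4) | p1:(2,3)->(1,3) | p2:(3,0)->(2,0) | p3:(1,2)->(1,1) | p4:(3,3)->(4,3)
Step 2: p0:(4,4)->(4,3) | p1:(1,3)->(1,2) | p2:(2,0)->(1,0)->EXIT | p3:(1,1)->(1,0)->EXIT | p4:(4,3)->(4,2)
Step 3: p0:(4,3)->(4,2) | p1:(1,2)->(1,1) | p2:escaped | p3:escaped | p4:(4,2)->(4,1)->EXIT

(4,2) (1,1) ESCAPED ESCAPED ESCAPED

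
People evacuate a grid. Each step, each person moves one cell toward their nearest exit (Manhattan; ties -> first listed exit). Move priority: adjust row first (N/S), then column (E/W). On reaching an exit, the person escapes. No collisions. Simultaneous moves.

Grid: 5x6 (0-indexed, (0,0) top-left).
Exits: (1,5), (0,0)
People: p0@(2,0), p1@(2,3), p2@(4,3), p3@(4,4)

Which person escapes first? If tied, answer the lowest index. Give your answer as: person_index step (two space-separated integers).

Step 1: p0:(2,0)->(1,0) | p1:(2,3)->(1,3) | p2:(4,3)->(3,3) | p3:(4,4)->(3,4)
Step 2: p0:(1,0)->(0,0)->EXIT | p1:(1,3)->(1,4) | p2:(3,3)->(2,3) | p3:(3,4)->(2,4)
Step 3: p0:escaped | p1:(1,4)->(1,5)->EXIT | p2:(2,3)->(1,3) | p3:(2,4)->(1,4)
Step 4: p0:escaped | p1:escaped | p2:(1,3)->(1,4) | p3:(1,4)->(1,5)->EXIT
Step 5: p0:escaped | p1:escaped | p2:(1,4)->(1,5)->EXIT | p3:escaped
Exit steps: [2, 3, 5, 4]
First to escape: p0 at step 2

Answer: 0 2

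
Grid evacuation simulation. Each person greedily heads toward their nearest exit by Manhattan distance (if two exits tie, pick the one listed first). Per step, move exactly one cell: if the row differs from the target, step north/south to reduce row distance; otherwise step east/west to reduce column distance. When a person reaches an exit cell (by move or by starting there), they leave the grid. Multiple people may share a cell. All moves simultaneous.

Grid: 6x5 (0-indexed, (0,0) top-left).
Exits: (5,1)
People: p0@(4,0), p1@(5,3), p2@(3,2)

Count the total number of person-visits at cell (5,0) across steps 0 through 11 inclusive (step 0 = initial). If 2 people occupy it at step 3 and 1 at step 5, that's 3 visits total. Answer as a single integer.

Answer: 1

Derivation:
Step 0: p0@(4,0) p1@(5,3) p2@(3,2) -> at (5,0): 0 [-], cum=0
Step 1: p0@(5,0) p1@(5,2) p2@(4,2) -> at (5,0): 1 [p0], cum=1
Step 2: p0@ESC p1@ESC p2@(5,2) -> at (5,0): 0 [-], cum=1
Step 3: p0@ESC p1@ESC p2@ESC -> at (5,0): 0 [-], cum=1
Total visits = 1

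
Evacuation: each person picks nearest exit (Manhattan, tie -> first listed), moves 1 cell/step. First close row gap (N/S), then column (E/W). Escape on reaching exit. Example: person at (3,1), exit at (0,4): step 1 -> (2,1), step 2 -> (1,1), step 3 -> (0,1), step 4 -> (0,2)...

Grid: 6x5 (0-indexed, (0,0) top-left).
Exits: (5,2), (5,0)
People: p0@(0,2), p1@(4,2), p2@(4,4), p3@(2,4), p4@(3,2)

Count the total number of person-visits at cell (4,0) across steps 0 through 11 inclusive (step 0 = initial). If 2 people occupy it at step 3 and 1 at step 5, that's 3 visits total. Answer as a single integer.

Answer: 0

Derivation:
Step 0: p0@(0,2) p1@(4,2) p2@(4,4) p3@(2,4) p4@(3,2) -> at (4,0): 0 [-], cum=0
Step 1: p0@(1,2) p1@ESC p2@(5,4) p3@(3,4) p4@(4,2) -> at (4,0): 0 [-], cum=0
Step 2: p0@(2,2) p1@ESC p2@(5,3) p3@(4,4) p4@ESC -> at (4,0): 0 [-], cum=0
Step 3: p0@(3,2) p1@ESC p2@ESC p3@(5,4) p4@ESC -> at (4,0): 0 [-], cum=0
Step 4: p0@(4,2) p1@ESC p2@ESC p3@(5,3) p4@ESC -> at (4,0): 0 [-], cum=0
Step 5: p0@ESC p1@ESC p2@ESC p3@ESC p4@ESC -> at (4,0): 0 [-], cum=0
Total visits = 0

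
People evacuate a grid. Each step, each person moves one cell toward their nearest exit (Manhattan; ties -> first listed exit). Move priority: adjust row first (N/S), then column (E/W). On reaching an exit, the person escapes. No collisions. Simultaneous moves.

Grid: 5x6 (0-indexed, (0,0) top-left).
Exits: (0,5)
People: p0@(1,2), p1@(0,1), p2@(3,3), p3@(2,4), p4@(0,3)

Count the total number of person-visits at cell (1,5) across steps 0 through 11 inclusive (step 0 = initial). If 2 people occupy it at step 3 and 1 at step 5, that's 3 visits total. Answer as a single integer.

Answer: 0

Derivation:
Step 0: p0@(1,2) p1@(0,1) p2@(3,3) p3@(2,4) p4@(0,3) -> at (1,5): 0 [-], cum=0
Step 1: p0@(0,2) p1@(0,2) p2@(2,3) p3@(1,4) p4@(0,4) -> at (1,5): 0 [-], cum=0
Step 2: p0@(0,3) p1@(0,3) p2@(1,3) p3@(0,4) p4@ESC -> at (1,5): 0 [-], cum=0
Step 3: p0@(0,4) p1@(0,4) p2@(0,3) p3@ESC p4@ESC -> at (1,5): 0 [-], cum=0
Step 4: p0@ESC p1@ESC p2@(0,4) p3@ESC p4@ESC -> at (1,5): 0 [-], cum=0
Step 5: p0@ESC p1@ESC p2@ESC p3@ESC p4@ESC -> at (1,5): 0 [-], cum=0
Total visits = 0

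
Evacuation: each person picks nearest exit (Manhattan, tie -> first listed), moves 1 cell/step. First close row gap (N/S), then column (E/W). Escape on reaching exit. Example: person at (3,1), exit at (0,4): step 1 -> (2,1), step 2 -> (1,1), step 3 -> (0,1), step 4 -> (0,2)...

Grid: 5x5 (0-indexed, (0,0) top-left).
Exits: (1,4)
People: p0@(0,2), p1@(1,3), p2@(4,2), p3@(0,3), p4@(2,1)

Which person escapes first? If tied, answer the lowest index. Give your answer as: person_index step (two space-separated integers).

Step 1: p0:(0,2)->(1,2) | p1:(1,3)->(1,4)->EXIT | p2:(4,2)->(3,2) | p3:(0,3)->(1,3) | p4:(2,1)->(1,1)
Step 2: p0:(1,2)->(1,3) | p1:escaped | p2:(3,2)->(2,2) | p3:(1,3)->(1,4)->EXIT | p4:(1,1)->(1,2)
Step 3: p0:(1,3)->(1,4)->EXIT | p1:escaped | p2:(2,2)->(1,2) | p3:escaped | p4:(1,2)->(1,3)
Step 4: p0:escaped | p1:escaped | p2:(1,2)->(1,3) | p3:escaped | p4:(1,3)->(1,4)->EXIT
Step 5: p0:escaped | p1:escaped | p2:(1,3)->(1,4)->EXIT | p3:escaped | p4:escaped
Exit steps: [3, 1, 5, 2, 4]
First to escape: p1 at step 1

Answer: 1 1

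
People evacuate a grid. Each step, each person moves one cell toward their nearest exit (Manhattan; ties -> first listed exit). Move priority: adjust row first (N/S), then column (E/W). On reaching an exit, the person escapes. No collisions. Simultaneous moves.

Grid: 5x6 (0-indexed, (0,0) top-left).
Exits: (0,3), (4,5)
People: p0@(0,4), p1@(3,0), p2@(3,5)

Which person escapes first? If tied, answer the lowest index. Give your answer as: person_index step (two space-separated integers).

Step 1: p0:(0,4)->(0,3)->EXIT | p1:(3,0)->(2,0) | p2:(3,5)->(4,5)->EXIT
Step 2: p0:escaped | p1:(2,0)->(1,0) | p2:escaped
Step 3: p0:escaped | p1:(1,0)->(0,0) | p2:escaped
Step 4: p0:escaped | p1:(0,0)->(0,1) | p2:escaped
Step 5: p0:escaped | p1:(0,1)->(0,2) | p2:escaped
Step 6: p0:escaped | p1:(0,2)->(0,3)->EXIT | p2:escaped
Exit steps: [1, 6, 1]
First to escape: p0 at step 1

Answer: 0 1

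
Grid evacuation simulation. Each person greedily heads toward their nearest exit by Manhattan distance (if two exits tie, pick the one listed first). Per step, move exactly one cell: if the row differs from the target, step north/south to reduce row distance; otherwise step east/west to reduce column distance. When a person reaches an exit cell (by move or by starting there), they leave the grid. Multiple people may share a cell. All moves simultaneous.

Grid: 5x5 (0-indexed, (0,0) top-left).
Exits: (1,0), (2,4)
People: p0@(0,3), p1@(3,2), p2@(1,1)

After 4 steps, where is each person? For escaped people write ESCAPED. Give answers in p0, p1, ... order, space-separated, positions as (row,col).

Step 1: p0:(0,3)->(1,3) | p1:(3,2)->(2,2) | p2:(1,1)->(1,0)->EXIT
Step 2: p0:(1,3)->(2,3) | p1:(2,2)->(2,3) | p2:escaped
Step 3: p0:(2,3)->(2,4)->EXIT | p1:(2,3)->(2,4)->EXIT | p2:escaped

ESCAPED ESCAPED ESCAPED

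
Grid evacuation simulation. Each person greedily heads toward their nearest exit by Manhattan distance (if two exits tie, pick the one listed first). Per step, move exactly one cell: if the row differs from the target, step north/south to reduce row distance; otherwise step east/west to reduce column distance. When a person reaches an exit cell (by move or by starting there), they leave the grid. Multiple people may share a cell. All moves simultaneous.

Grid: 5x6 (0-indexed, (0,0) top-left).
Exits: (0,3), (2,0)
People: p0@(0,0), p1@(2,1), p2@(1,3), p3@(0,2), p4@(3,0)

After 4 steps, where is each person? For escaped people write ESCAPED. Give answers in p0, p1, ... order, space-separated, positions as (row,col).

Step 1: p0:(0,0)->(1,0) | p1:(2,1)->(2,0)->EXIT | p2:(1,3)->(0,3)->EXIT | p3:(0,2)->(0,3)->EXIT | p4:(3,0)->(2,0)->EXIT
Step 2: p0:(1,0)->(2,0)->EXIT | p1:escaped | p2:escaped | p3:escaped | p4:escaped

ESCAPED ESCAPED ESCAPED ESCAPED ESCAPED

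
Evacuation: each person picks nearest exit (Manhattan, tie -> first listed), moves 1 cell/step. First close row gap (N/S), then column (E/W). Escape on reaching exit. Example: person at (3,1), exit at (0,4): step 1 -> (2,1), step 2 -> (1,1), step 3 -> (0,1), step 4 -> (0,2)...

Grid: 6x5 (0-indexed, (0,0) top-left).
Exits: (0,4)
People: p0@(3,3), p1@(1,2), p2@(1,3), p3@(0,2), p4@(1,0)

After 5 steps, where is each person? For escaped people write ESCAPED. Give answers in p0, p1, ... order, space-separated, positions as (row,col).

Step 1: p0:(3,3)->(2,3) | p1:(1,2)->(0,2) | p2:(1,3)->(0,3) | p3:(0,2)->(0,3) | p4:(1,0)->(0,0)
Step 2: p0:(2,3)->(1,3) | p1:(0,2)->(0,3) | p2:(0,3)->(0,4)->EXIT | p3:(0,3)->(0,4)->EXIT | p4:(0,0)->(0,1)
Step 3: p0:(1,3)->(0,3) | p1:(0,3)->(0,4)->EXIT | p2:escaped | p3:escaped | p4:(0,1)->(0,2)
Step 4: p0:(0,3)->(0,4)->EXIT | p1:escaped | p2:escaped | p3:escaped | p4:(0,2)->(0,3)
Step 5: p0:escaped | p1:escaped | p2:escaped | p3:escaped | p4:(0,3)->(0,4)->EXIT

ESCAPED ESCAPED ESCAPED ESCAPED ESCAPED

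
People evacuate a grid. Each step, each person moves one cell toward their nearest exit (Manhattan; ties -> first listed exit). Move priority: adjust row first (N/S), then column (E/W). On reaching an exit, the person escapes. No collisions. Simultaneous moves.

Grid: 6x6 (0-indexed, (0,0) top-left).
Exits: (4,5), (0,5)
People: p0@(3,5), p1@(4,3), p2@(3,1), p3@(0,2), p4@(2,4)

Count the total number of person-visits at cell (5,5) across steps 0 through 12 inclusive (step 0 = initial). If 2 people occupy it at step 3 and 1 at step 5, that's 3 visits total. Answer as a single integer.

Answer: 0

Derivation:
Step 0: p0@(3,5) p1@(4,3) p2@(3,1) p3@(0,2) p4@(2,4) -> at (5,5): 0 [-], cum=0
Step 1: p0@ESC p1@(4,4) p2@(4,1) p3@(0,3) p4@(3,4) -> at (5,5): 0 [-], cum=0
Step 2: p0@ESC p1@ESC p2@(4,2) p3@(0,4) p4@(4,4) -> at (5,5): 0 [-], cum=0
Step 3: p0@ESC p1@ESC p2@(4,3) p3@ESC p4@ESC -> at (5,5): 0 [-], cum=0
Step 4: p0@ESC p1@ESC p2@(4,4) p3@ESC p4@ESC -> at (5,5): 0 [-], cum=0
Step 5: p0@ESC p1@ESC p2@ESC p3@ESC p4@ESC -> at (5,5): 0 [-], cum=0
Total visits = 0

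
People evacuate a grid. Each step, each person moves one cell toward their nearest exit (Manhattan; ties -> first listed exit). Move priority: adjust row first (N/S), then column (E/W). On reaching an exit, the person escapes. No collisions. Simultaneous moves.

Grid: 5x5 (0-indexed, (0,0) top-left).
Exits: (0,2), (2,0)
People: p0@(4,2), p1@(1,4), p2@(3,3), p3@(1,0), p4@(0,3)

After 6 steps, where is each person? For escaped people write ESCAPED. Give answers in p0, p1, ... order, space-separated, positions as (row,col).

Step 1: p0:(4,2)->(3,2) | p1:(1,4)->(0,4) | p2:(3,3)->(2,3) | p3:(1,0)->(2,0)->EXIT | p4:(0,3)->(0,2)->EXIT
Step 2: p0:(3,2)->(2,2) | p1:(0,4)->(0,3) | p2:(2,3)->(1,3) | p3:escaped | p4:escaped
Step 3: p0:(2,2)->(1,2) | p1:(0,3)->(0,2)->EXIT | p2:(1,3)->(0,3) | p3:escaped | p4:escaped
Step 4: p0:(1,2)->(0,2)->EXIT | p1:escaped | p2:(0,3)->(0,2)->EXIT | p3:escaped | p4:escaped

ESCAPED ESCAPED ESCAPED ESCAPED ESCAPED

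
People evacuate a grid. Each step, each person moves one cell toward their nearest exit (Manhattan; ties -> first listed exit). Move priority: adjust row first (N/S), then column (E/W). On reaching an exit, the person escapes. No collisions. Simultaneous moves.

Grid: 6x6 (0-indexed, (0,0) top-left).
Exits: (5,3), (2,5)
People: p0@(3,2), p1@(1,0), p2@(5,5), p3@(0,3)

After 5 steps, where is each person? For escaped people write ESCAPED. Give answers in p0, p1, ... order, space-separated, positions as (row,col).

Step 1: p0:(3,2)->(4,2) | p1:(1,0)->(2,0) | p2:(5,5)->(5,4) | p3:(0,3)->(1,3)
Step 2: p0:(4,2)->(5,2) | p1:(2,0)->(2,1) | p2:(5,4)->(5,3)->EXIT | p3:(1,3)->(2,3)
Step 3: p0:(5,2)->(5,3)->EXIT | p1:(2,1)->(2,2) | p2:escaped | p3:(2,3)->(2,4)
Step 4: p0:escaped | p1:(2,2)->(2,3) | p2:escaped | p3:(2,4)->(2,5)->EXIT
Step 5: p0:escaped | p1:(2,3)->(2,4) | p2:escaped | p3:escaped

ESCAPED (2,4) ESCAPED ESCAPED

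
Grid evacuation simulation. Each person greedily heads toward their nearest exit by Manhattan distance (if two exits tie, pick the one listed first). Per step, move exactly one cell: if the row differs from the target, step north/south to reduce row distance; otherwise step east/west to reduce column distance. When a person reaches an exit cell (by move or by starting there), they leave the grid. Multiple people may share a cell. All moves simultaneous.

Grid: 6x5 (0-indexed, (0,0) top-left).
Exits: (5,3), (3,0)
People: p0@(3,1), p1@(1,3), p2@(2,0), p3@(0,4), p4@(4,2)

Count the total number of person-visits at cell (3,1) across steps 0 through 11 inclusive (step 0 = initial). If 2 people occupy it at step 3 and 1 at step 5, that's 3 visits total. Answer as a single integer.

Step 0: p0@(3,1) p1@(1,3) p2@(2,0) p3@(0,4) p4@(4,2) -> at (3,1): 1 [p0], cum=1
Step 1: p0@ESC p1@(2,3) p2@ESC p3@(1,4) p4@(5,2) -> at (3,1): 0 [-], cum=1
Step 2: p0@ESC p1@(3,3) p2@ESC p3@(2,4) p4@ESC -> at (3,1): 0 [-], cum=1
Step 3: p0@ESC p1@(4,3) p2@ESC p3@(3,4) p4@ESC -> at (3,1): 0 [-], cum=1
Step 4: p0@ESC p1@ESC p2@ESC p3@(4,4) p4@ESC -> at (3,1): 0 [-], cum=1
Step 5: p0@ESC p1@ESC p2@ESC p3@(5,4) p4@ESC -> at (3,1): 0 [-], cum=1
Step 6: p0@ESC p1@ESC p2@ESC p3@ESC p4@ESC -> at (3,1): 0 [-], cum=1
Total visits = 1

Answer: 1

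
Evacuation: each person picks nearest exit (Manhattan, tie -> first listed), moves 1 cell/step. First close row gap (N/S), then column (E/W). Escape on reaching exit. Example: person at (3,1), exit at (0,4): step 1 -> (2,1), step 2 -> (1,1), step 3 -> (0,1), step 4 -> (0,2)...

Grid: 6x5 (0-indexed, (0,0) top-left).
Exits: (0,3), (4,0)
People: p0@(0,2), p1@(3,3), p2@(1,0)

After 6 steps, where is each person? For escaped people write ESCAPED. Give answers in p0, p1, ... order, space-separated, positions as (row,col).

Step 1: p0:(0,2)->(0,3)->EXIT | p1:(3,3)->(2,3) | p2:(1,0)->(2,0)
Step 2: p0:escaped | p1:(2,3)->(1,3) | p2:(2,0)->(3,0)
Step 3: p0:escaped | p1:(1,3)->(0,3)->EXIT | p2:(3,0)->(4,0)->EXIT

ESCAPED ESCAPED ESCAPED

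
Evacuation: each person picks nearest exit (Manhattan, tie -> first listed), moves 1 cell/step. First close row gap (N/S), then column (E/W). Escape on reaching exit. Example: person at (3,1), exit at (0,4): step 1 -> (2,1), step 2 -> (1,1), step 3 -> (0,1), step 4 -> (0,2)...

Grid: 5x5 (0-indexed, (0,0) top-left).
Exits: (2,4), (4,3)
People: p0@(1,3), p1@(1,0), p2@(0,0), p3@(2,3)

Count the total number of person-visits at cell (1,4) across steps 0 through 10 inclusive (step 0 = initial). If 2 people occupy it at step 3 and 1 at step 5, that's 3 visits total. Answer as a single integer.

Answer: 0

Derivation:
Step 0: p0@(1,3) p1@(1,0) p2@(0,0) p3@(2,3) -> at (1,4): 0 [-], cum=0
Step 1: p0@(2,3) p1@(2,0) p2@(1,0) p3@ESC -> at (1,4): 0 [-], cum=0
Step 2: p0@ESC p1@(2,1) p2@(2,0) p3@ESC -> at (1,4): 0 [-], cum=0
Step 3: p0@ESC p1@(2,2) p2@(2,1) p3@ESC -> at (1,4): 0 [-], cum=0
Step 4: p0@ESC p1@(2,3) p2@(2,2) p3@ESC -> at (1,4): 0 [-], cum=0
Step 5: p0@ESC p1@ESC p2@(2,3) p3@ESC -> at (1,4): 0 [-], cum=0
Step 6: p0@ESC p1@ESC p2@ESC p3@ESC -> at (1,4): 0 [-], cum=0
Total visits = 0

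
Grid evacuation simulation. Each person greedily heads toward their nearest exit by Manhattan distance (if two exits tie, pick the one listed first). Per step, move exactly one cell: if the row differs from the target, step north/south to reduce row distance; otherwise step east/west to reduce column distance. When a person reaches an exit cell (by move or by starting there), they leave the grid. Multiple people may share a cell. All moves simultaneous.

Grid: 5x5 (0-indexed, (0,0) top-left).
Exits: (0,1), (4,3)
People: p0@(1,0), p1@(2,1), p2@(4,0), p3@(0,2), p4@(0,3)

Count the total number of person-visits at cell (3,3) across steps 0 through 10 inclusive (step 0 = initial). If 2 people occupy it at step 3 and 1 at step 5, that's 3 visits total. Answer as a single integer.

Step 0: p0@(1,0) p1@(2,1) p2@(4,0) p3@(0,2) p4@(0,3) -> at (3,3): 0 [-], cum=0
Step 1: p0@(0,0) p1@(1,1) p2@(4,1) p3@ESC p4@(0,2) -> at (3,3): 0 [-], cum=0
Step 2: p0@ESC p1@ESC p2@(4,2) p3@ESC p4@ESC -> at (3,3): 0 [-], cum=0
Step 3: p0@ESC p1@ESC p2@ESC p3@ESC p4@ESC -> at (3,3): 0 [-], cum=0
Total visits = 0

Answer: 0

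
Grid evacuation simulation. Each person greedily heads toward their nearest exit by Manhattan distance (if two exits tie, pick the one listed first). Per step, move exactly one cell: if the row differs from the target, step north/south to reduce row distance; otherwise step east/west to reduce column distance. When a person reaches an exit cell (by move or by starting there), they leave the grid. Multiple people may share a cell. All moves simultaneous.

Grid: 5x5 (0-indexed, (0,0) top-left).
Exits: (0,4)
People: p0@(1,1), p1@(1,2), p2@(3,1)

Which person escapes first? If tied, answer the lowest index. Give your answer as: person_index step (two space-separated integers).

Answer: 1 3

Derivation:
Step 1: p0:(1,1)->(0,1) | p1:(1,2)->(0,2) | p2:(3,1)->(2,1)
Step 2: p0:(0,1)->(0,2) | p1:(0,2)->(0,3) | p2:(2,1)->(1,1)
Step 3: p0:(0,2)->(0,3) | p1:(0,3)->(0,4)->EXIT | p2:(1,1)->(0,1)
Step 4: p0:(0,3)->(0,4)->EXIT | p1:escaped | p2:(0,1)->(0,2)
Step 5: p0:escaped | p1:escaped | p2:(0,2)->(0,3)
Step 6: p0:escaped | p1:escaped | p2:(0,3)->(0,4)->EXIT
Exit steps: [4, 3, 6]
First to escape: p1 at step 3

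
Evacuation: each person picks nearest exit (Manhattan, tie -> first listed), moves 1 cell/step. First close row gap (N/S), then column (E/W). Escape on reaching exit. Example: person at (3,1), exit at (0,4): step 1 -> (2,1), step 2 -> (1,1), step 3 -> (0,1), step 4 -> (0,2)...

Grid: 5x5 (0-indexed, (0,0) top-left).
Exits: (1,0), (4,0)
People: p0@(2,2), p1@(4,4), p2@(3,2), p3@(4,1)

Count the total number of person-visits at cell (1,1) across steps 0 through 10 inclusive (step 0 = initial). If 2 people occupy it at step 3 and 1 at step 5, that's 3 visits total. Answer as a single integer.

Answer: 1

Derivation:
Step 0: p0@(2,2) p1@(4,4) p2@(3,2) p3@(4,1) -> at (1,1): 0 [-], cum=0
Step 1: p0@(1,2) p1@(4,3) p2@(4,2) p3@ESC -> at (1,1): 0 [-], cum=0
Step 2: p0@(1,1) p1@(4,2) p2@(4,1) p3@ESC -> at (1,1): 1 [p0], cum=1
Step 3: p0@ESC p1@(4,1) p2@ESC p3@ESC -> at (1,1): 0 [-], cum=1
Step 4: p0@ESC p1@ESC p2@ESC p3@ESC -> at (1,1): 0 [-], cum=1
Total visits = 1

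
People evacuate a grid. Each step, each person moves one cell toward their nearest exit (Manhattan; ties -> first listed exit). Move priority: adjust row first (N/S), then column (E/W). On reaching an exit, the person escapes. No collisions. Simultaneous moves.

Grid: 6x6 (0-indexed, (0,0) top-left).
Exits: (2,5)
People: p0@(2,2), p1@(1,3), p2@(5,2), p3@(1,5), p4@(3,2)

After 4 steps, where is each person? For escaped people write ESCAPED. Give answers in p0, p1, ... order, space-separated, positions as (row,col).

Step 1: p0:(2,2)->(2,3) | p1:(1,3)->(2,3) | p2:(5,2)->(4,2) | p3:(1,5)->(2,5)->EXIT | p4:(3,2)->(2,2)
Step 2: p0:(2,3)->(2,4) | p1:(2,3)->(2,4) | p2:(4,2)->(3,2) | p3:escaped | p4:(2,2)->(2,3)
Step 3: p0:(2,4)->(2,5)->EXIT | p1:(2,4)->(2,5)->EXIT | p2:(3,2)->(2,2) | p3:escaped | p4:(2,3)->(2,4)
Step 4: p0:escaped | p1:escaped | p2:(2,2)->(2,3) | p3:escaped | p4:(2,4)->(2,5)->EXIT

ESCAPED ESCAPED (2,3) ESCAPED ESCAPED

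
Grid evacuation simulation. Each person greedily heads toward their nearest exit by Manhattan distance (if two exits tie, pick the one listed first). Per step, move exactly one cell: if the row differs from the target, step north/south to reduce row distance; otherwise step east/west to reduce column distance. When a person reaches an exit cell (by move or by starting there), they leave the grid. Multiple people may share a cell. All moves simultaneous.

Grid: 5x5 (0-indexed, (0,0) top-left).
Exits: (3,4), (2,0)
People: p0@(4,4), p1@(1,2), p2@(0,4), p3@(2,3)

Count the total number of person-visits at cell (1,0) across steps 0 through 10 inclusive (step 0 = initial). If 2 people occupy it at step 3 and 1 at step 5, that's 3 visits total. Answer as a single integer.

Step 0: p0@(4,4) p1@(1,2) p2@(0,4) p3@(2,3) -> at (1,0): 0 [-], cum=0
Step 1: p0@ESC p1@(2,2) p2@(1,4) p3@(3,3) -> at (1,0): 0 [-], cum=0
Step 2: p0@ESC p1@(2,1) p2@(2,4) p3@ESC -> at (1,0): 0 [-], cum=0
Step 3: p0@ESC p1@ESC p2@ESC p3@ESC -> at (1,0): 0 [-], cum=0
Total visits = 0

Answer: 0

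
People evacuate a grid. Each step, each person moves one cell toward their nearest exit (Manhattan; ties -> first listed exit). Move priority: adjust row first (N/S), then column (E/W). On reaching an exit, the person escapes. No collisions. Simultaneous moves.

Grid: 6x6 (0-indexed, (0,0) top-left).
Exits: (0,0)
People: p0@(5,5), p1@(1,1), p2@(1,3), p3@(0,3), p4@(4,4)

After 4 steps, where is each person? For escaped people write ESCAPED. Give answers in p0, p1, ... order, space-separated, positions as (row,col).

Step 1: p0:(5,5)->(4,5) | p1:(1,1)->(0,1) | p2:(1,3)->(0,3) | p3:(0,3)->(0,2) | p4:(4,4)->(3,4)
Step 2: p0:(4,5)->(3,5) | p1:(0,1)->(0,0)->EXIT | p2:(0,3)->(0,2) | p3:(0,2)->(0,1) | p4:(3,4)->(2,4)
Step 3: p0:(3,5)->(2,5) | p1:escaped | p2:(0,2)->(0,1) | p3:(0,1)->(0,0)->EXIT | p4:(2,4)->(1,4)
Step 4: p0:(2,5)->(1,5) | p1:escaped | p2:(0,1)->(0,0)->EXIT | p3:escaped | p4:(1,4)->(0,4)

(1,5) ESCAPED ESCAPED ESCAPED (0,4)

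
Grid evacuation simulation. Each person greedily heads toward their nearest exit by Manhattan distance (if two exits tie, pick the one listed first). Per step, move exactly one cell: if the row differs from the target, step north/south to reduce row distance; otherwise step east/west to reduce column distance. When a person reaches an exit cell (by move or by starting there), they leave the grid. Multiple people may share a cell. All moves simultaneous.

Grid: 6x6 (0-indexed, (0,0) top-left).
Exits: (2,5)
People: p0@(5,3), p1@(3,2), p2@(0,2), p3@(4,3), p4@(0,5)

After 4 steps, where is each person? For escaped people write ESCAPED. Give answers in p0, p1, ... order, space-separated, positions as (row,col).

Step 1: p0:(5,3)->(4,3) | p1:(3,2)->(2,2) | p2:(0,2)->(1,2) | p3:(4,3)->(3,3) | p4:(0,5)->(1,5)
Step 2: p0:(4,3)->(3,3) | p1:(2,2)->(2,3) | p2:(1,2)->(2,2) | p3:(3,3)->(2,3) | p4:(1,5)->(2,5)->EXIT
Step 3: p0:(3,3)->(2,3) | p1:(2,3)->(2,4) | p2:(2,2)->(2,3) | p3:(2,3)->(2,4) | p4:escaped
Step 4: p0:(2,3)->(2,4) | p1:(2,4)->(2,5)->EXIT | p2:(2,3)->(2,4) | p3:(2,4)->(2,5)->EXIT | p4:escaped

(2,4) ESCAPED (2,4) ESCAPED ESCAPED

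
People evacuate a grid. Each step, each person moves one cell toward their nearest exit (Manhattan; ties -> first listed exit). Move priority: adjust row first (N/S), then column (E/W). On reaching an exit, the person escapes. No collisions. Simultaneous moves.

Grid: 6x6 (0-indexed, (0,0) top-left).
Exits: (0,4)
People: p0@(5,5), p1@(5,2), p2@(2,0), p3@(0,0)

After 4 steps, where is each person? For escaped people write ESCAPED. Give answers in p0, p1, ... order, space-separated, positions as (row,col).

Step 1: p0:(5,5)->(4,5) | p1:(5,2)->(4,2) | p2:(2,0)->(1,0) | p3:(0,0)->(0,1)
Step 2: p0:(4,5)->(3,5) | p1:(4,2)->(3,2) | p2:(1,0)->(0,0) | p3:(0,1)->(0,2)
Step 3: p0:(3,5)->(2,5) | p1:(3,2)->(2,2) | p2:(0,0)->(0,1) | p3:(0,2)->(0,3)
Step 4: p0:(2,5)->(1,5) | p1:(2,2)->(1,2) | p2:(0,1)->(0,2) | p3:(0,3)->(0,4)->EXIT

(1,5) (1,2) (0,2) ESCAPED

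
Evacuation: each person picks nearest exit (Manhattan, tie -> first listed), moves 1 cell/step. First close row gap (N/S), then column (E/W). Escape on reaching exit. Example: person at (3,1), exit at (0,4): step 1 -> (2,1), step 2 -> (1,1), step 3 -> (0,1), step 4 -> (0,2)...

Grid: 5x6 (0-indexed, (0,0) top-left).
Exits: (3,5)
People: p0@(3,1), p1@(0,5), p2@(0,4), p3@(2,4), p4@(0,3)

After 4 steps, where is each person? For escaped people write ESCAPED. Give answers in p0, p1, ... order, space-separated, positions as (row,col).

Step 1: p0:(3,1)->(3,2) | p1:(0,5)->(1,5) | p2:(0,4)->(1,4) | p3:(2,4)->(3,4) | p4:(0,3)->(1,3)
Step 2: p0:(3,2)->(3,3) | p1:(1,5)->(2,5) | p2:(1,4)->(2,4) | p3:(3,4)->(3,5)->EXIT | p4:(1,3)->(2,3)
Step 3: p0:(3,3)->(3,4) | p1:(2,5)->(3,5)->EXIT | p2:(2,4)->(3,4) | p3:escaped | p4:(2,3)->(3,3)
Step 4: p0:(3,4)->(3,5)->EXIT | p1:escaped | p2:(3,4)->(3,5)->EXIT | p3:escaped | p4:(3,3)->(3,4)

ESCAPED ESCAPED ESCAPED ESCAPED (3,4)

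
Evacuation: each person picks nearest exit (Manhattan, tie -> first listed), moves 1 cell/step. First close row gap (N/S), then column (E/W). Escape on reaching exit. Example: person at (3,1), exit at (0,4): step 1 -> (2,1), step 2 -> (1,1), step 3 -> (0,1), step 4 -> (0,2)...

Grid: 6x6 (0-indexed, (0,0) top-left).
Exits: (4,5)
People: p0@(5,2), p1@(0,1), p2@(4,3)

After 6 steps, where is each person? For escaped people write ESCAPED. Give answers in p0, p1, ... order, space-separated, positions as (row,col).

Step 1: p0:(5,2)->(4,2) | p1:(0,1)->(1,1) | p2:(4,3)->(4,4)
Step 2: p0:(4,2)->(4,3) | p1:(1,1)->(2,1) | p2:(4,4)->(4,5)->EXIT
Step 3: p0:(4,3)->(4,4) | p1:(2,1)->(3,1) | p2:escaped
Step 4: p0:(4,4)->(4,5)->EXIT | p1:(3,1)->(4,1) | p2:escaped
Step 5: p0:escaped | p1:(4,1)->(4,2) | p2:escaped
Step 6: p0:escaped | p1:(4,2)->(4,3) | p2:escaped

ESCAPED (4,3) ESCAPED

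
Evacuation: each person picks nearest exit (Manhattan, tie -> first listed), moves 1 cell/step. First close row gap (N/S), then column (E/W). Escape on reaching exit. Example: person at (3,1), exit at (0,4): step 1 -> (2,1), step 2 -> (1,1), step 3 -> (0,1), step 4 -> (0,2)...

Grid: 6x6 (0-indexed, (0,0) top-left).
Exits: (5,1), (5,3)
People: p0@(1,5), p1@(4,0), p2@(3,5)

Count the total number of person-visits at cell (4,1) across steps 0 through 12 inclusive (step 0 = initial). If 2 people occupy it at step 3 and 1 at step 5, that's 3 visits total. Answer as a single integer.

Answer: 0

Derivation:
Step 0: p0@(1,5) p1@(4,0) p2@(3,5) -> at (4,1): 0 [-], cum=0
Step 1: p0@(2,5) p1@(5,0) p2@(4,5) -> at (4,1): 0 [-], cum=0
Step 2: p0@(3,5) p1@ESC p2@(5,5) -> at (4,1): 0 [-], cum=0
Step 3: p0@(4,5) p1@ESC p2@(5,4) -> at (4,1): 0 [-], cum=0
Step 4: p0@(5,5) p1@ESC p2@ESC -> at (4,1): 0 [-], cum=0
Step 5: p0@(5,4) p1@ESC p2@ESC -> at (4,1): 0 [-], cum=0
Step 6: p0@ESC p1@ESC p2@ESC -> at (4,1): 0 [-], cum=0
Total visits = 0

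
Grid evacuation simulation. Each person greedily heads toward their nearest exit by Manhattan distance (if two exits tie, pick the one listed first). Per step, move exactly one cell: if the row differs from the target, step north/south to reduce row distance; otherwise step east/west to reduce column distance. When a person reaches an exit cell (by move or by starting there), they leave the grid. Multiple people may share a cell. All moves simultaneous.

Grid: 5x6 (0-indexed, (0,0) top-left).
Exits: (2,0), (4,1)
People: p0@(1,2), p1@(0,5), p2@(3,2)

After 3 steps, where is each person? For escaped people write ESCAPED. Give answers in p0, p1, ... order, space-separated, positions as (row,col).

Step 1: p0:(1,2)->(2,2) | p1:(0,5)->(1,5) | p2:(3,2)->(4,2)
Step 2: p0:(2,2)->(2,1) | p1:(1,5)->(2,5) | p2:(4,2)->(4,1)->EXIT
Step 3: p0:(2,1)->(2,0)->EXIT | p1:(2,5)->(2,4) | p2:escaped

ESCAPED (2,4) ESCAPED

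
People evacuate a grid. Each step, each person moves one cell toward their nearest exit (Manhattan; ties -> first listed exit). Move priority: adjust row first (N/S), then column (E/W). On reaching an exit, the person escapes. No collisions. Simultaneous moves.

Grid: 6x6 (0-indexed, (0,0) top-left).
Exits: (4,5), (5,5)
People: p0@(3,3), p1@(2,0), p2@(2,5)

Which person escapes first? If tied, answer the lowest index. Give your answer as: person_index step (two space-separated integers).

Step 1: p0:(3,3)->(4,3) | p1:(2,0)->(3,0) | p2:(2,5)->(3,5)
Step 2: p0:(4,3)->(4,4) | p1:(3,0)->(4,0) | p2:(3,5)->(4,5)->EXIT
Step 3: p0:(4,4)->(4,5)->EXIT | p1:(4,0)->(4,1) | p2:escaped
Step 4: p0:escaped | p1:(4,1)->(4,2) | p2:escaped
Step 5: p0:escaped | p1:(4,2)->(4,3) | p2:escaped
Step 6: p0:escaped | p1:(4,3)->(4,4) | p2:escaped
Step 7: p0:escaped | p1:(4,4)->(4,5)->EXIT | p2:escaped
Exit steps: [3, 7, 2]
First to escape: p2 at step 2

Answer: 2 2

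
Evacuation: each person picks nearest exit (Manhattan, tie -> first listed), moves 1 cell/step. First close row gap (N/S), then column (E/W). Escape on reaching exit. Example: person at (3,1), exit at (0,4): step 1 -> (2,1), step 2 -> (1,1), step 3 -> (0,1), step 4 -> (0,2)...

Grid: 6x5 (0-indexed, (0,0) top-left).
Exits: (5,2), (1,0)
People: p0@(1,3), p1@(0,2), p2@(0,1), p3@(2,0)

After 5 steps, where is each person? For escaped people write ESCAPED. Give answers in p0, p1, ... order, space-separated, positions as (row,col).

Step 1: p0:(1,3)->(1,2) | p1:(0,2)->(1,2) | p2:(0,1)->(1,1) | p3:(2,0)->(1,0)->EXIT
Step 2: p0:(1,2)->(1,1) | p1:(1,2)->(1,1) | p2:(1,1)->(1,0)->EXIT | p3:escaped
Step 3: p0:(1,1)->(1,0)->EXIT | p1:(1,1)->(1,0)->EXIT | p2:escaped | p3:escaped

ESCAPED ESCAPED ESCAPED ESCAPED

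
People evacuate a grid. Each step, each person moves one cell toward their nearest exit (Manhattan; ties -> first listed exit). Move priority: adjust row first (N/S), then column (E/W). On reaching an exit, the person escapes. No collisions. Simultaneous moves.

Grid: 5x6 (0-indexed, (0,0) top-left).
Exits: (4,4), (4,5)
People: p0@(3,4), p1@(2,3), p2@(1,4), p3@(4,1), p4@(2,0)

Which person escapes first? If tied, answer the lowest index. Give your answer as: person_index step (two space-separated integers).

Step 1: p0:(3,4)->(4,4)->EXIT | p1:(2,3)->(3,3) | p2:(1,4)->(2,4) | p3:(4,1)->(4,2) | p4:(2,0)->(3,0)
Step 2: p0:escaped | p1:(3,3)->(4,3) | p2:(2,4)->(3,4) | p3:(4,2)->(4,3) | p4:(3,0)->(4,0)
Step 3: p0:escaped | p1:(4,3)->(4,4)->EXIT | p2:(3,4)->(4,4)->EXIT | p3:(4,3)->(4,4)->EXIT | p4:(4,0)->(4,1)
Step 4: p0:escaped | p1:escaped | p2:escaped | p3:escaped | p4:(4,1)->(4,2)
Step 5: p0:escaped | p1:escaped | p2:escaped | p3:escaped | p4:(4,2)->(4,3)
Step 6: p0:escaped | p1:escaped | p2:escaped | p3:escaped | p4:(4,3)->(4,4)->EXIT
Exit steps: [1, 3, 3, 3, 6]
First to escape: p0 at step 1

Answer: 0 1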